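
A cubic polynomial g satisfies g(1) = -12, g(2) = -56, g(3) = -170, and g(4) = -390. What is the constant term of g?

Write g(x) = ax^3 + bx^2 + cx + d. Substituting each data point gives a linear system:
  a + b + c + d = -12
  8a + 4b + 2c + d = -56
  27a + 9b + 3c + d = -170
  64a + 16b + 4c + d = -390
Solving the system yields a = -6, b = 1, c = -5, d = -2.
So g(x) = -6x^3 + x^2 - 5x - 2.
The constant term is -2.

-2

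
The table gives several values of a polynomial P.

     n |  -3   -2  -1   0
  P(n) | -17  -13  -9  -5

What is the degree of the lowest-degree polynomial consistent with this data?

1

Forward differences of the values at n = -3, -2, -1, 0:
  P  : -17  -13  -9  -5
  Δ  : 4  4  4
  Δ^2: 0  0
  Δ^3: 0
The first differences are constant (4) and nonzero, while all higher differences vanish, so the minimal degree is 1.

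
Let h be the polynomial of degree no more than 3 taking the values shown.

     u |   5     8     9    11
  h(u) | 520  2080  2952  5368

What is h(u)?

Using the Lagrange interpolation formula with nodes 5, 8, 9, 11:
  L_0(u) = (u - 8)(u - 9)(u - 11) / -72
  L_1(u) = (u - 5)(u - 9)(u - 11) / 9
  L_2(u) = (u - 5)(u - 8)(u - 11) / -8
  L_3(u) = (u - 5)(u - 8)(u - 9) / 36
Then h(u) = 520·L_0(u) + 2080·L_1(u) + 2952·L_2(u) + 5368·L_3(u).
Expanding and collecting terms gives h(u) = 4u^3 + 4u.
Check: h(11) = 5368. ✓

h(u) = 4u^3 + 4u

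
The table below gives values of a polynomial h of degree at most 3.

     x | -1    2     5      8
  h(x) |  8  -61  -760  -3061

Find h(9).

-4352

Write h(x) = ax^3 + bx^2 + cx + d. Substituting each data point gives a linear system:
  -a + b - c + d = 8
  8a + 4b + 2c + d = -61
  125a + 25b + 5c + d = -760
  512a + 64b + 8c + d = -3061
Solving the system yields a = -6, b = 1, c = -6, d = -5.
So h(x) = -6x^3 + x^2 - 6x - 5.
Then h(9) = -4352.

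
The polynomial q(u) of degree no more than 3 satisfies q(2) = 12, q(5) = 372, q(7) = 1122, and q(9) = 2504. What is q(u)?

q(u) = 4u^3 - 5u^2 - u + 2

Write q(u) = au^3 + bu^2 + cu + d. Substituting each data point gives a linear system:
  8a + 4b + 2c + d = 12
  125a + 25b + 5c + d = 372
  343a + 49b + 7c + d = 1122
  729a + 81b + 9c + d = 2504
Solving the system yields a = 4, b = -5, c = -1, d = 2.
So q(u) = 4u³ - 5u² - u + 2.
Check: q(2) = 12. ✓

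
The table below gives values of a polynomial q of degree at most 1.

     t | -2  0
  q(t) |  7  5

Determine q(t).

q(t) = -t + 5

Write q(t) = at + b. Substituting each data point gives a linear system:
  -2a + b = 7
  b = 5
Solving the system yields a = -1, b = 5.
So q(t) = -t + 5.
Check: q(-2) = 7. ✓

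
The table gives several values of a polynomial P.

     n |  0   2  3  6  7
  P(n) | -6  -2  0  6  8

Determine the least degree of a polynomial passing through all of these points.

Divided differences on the nodes 0, 2, 3, 6, 7:
  order 0: -6  -2  0  6  8
  order 1: 2  2  2  2
  order 2: 0  0  0
  order 3: 0  0
  order 4: 0
The order-1 divided differences are all 2 (nonzero) and every higher order vanishes, so the data lies on a polynomial of degree exactly 1.

1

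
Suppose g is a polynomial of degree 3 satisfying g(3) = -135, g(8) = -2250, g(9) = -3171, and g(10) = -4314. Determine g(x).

g(x) = -4x^3 - 3x^2 - 2x + 6

Write g(x) = ax^3 + bx^2 + cx + d. Substituting each data point gives a linear system:
  27a + 9b + 3c + d = -135
  512a + 64b + 8c + d = -2250
  729a + 81b + 9c + d = -3171
  1000a + 100b + 10c + d = -4314
Solving the system yields a = -4, b = -3, c = -2, d = 6.
So g(x) = -4x³ - 3x² - 2x + 6.
Check: g(9) = -3171. ✓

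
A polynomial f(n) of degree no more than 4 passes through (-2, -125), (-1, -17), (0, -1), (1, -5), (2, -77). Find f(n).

Write f(n) = an^4 + bn^3 + cn^2 + dn + e. Substituting each data point gives a linear system:
  16a - 8b + 4c - 2d + e = -125
  a - b + c - d + e = -17
  e = -1
  a + b + c + d + e = -5
  16a + 8b + 4c + 2d + e = -77
Solving the system yields a = -5, b = 2, c = -5, d = 4, e = -1.
So f(n) = -5n⁴ + 2n³ - 5n² + 4n - 1.
Check: f(2) = -77. ✓

f(n) = -5n^4 + 2n^3 - 5n^2 + 4n - 1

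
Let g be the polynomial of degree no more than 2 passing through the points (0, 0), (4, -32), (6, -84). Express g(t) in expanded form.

g(t) = -3t^2 + 4t

Write g(t) = at^2 + bt + c. Substituting each data point gives a linear system:
  c = 0
  16a + 4b + c = -32
  36a + 6b + c = -84
Solving the system yields a = -3, b = 4, c = 0.
So g(t) = -3t² + 4t.
Check: g(4) = -32. ✓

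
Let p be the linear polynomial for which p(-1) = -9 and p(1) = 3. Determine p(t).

p(t) = 6t - 3

Using the Lagrange interpolation formula with nodes -1, 1:
  L_0(t) = (t - 1) / -2
  L_1(t) = (t + 1) / 2
Then p(t) = -9·L_0(t) + 3·L_1(t).
Expanding and collecting terms gives p(t) = 6t - 3.
Check: p(-1) = -9. ✓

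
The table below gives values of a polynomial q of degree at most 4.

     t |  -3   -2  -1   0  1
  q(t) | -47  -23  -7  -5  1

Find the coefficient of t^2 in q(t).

Write q(t) = at^4 + bt^3 + ct^2 + dt + e. Substituting each data point gives a linear system:
  81a - 27b + 9c - 3d + e = -47
  16a - 8b + 4c - 2d + e = -23
  a - b + c - d + e = -7
  e = -5
  a + b + c + d + e = 1
Solving the system yields a = 1, b = 5, c = 1, d = -1, e = -5.
So q(t) = t^4 + 5t^3 + t^2 - t - 5.
The coefficient of t^2 is 1.

1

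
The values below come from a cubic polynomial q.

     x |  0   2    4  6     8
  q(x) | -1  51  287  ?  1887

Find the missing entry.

851

On equispaced nodes a degree-3 polynomial has vanishing fourth forward difference, so
  q(0) - 4·q(2) + 6·q(4) - 4·q(6) + q(8) = 0.
Substituting the known values and solving for q(6):
  -4·q(6) = -3404
  q(6) = 851.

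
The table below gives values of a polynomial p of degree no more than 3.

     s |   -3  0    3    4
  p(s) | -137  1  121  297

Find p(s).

p(s) = 5s^3 - s^2 - 2s + 1

Write p(s) = as^3 + bs^2 + cs + d. Substituting each data point gives a linear system:
  -27a + 9b - 3c + d = -137
  d = 1
  27a + 9b + 3c + d = 121
  64a + 16b + 4c + d = 297
Solving the system yields a = 5, b = -1, c = -2, d = 1.
So p(s) = 5s^3 - s^2 - 2s + 1.
Check: p(4) = 297. ✓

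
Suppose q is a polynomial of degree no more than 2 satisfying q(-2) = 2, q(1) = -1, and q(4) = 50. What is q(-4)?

Write q(s) = as^2 + bs + c. Substituting each data point gives a linear system:
  4a - 2b + c = 2
  a + b + c = -1
  16a + 4b + c = 50
Solving the system yields a = 3, b = 2, c = -6.
So q(s) = 3s^2 + 2s - 6.
Then q(-4) = 34.

34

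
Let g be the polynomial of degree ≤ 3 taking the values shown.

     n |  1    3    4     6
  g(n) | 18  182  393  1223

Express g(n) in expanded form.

Using the Lagrange interpolation formula with nodes 1, 3, 4, 6:
  L_0(n) = (n - 3)(n - 4)(n - 6) / -30
  L_1(n) = (n - 1)(n - 4)(n - 6) / 6
  L_2(n) = (n - 1)(n - 3)(n - 6) / -6
  L_3(n) = (n - 1)(n - 3)(n - 4) / 30
Then g(n) = 18·L_0(n) + 182·L_1(n) + 393·L_2(n) + 1223·L_3(n).
Expanding and collecting terms gives g(n) = 5n^3 + 3n^2 + 5n + 5.
Check: g(4) = 393. ✓

g(n) = 5n^3 + 3n^2 + 5n + 5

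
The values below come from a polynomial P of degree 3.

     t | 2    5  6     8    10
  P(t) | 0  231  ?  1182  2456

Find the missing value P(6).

444

The 4 known points determine the degree-3 polynomial uniquely.
Write P(t) = at^3 + bt^2 + ct + d. Substituting each data point gives a linear system:
  8a + 4b + 2c + d = 0
  125a + 25b + 5c + d = 231
  512a + 64b + 8c + d = 1182
  1000a + 100b + 10c + d = 2456
Solving the system yields a = 3, b = -5, c = -5, d = 6.
So P(t) = 3t³ - 5t² - 5t + 6.
Then P(6) = 444.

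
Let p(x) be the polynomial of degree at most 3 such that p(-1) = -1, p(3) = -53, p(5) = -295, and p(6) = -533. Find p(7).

-873

Using the Lagrange interpolation formula with nodes -1, 3, 5, 6:
  L_0(x) = (x - 3)(x - 5)(x - 6) / -168
  L_1(x) = (x + 1)(x - 5)(x - 6) / 24
  L_2(x) = (x + 1)(x - 3)(x - 6) / -12
  L_3(x) = (x + 1)(x - 3)(x - 5) / 21
Then p(x) = -1·L_0(x) - 53·L_1(x) - 295·L_2(x) - 533·L_3(x).
Expanding and collecting terms gives p(x) = -3x³ + 3x² + 2x - 5.
Evaluating at x = 7: p(7) = -873.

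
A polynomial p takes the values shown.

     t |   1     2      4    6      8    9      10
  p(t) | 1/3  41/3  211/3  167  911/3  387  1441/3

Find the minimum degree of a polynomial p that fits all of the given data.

2

Divided differences on the nodes 1, 2, 4, 6, 8, 9, 10:
  order 0: 1/3  41/3  211/3  167  911/3  387  1441/3
  order 1: 40/3  85/3  145/3  205/3  250/3  280/3
  order 2: 5  5  5  5  5
  order 3: 0  0  0  0
  order 4: 0  0  0
  order 5: 0  0
  order 6: 0
The order-2 divided differences are all 5 (nonzero) and every higher order vanishes, so the data lies on a polynomial of degree exactly 2.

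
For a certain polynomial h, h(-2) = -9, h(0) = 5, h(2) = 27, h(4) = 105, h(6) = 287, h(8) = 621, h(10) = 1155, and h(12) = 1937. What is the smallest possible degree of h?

Forward differences of the values at s = -2, 0, 2, 4, 6, 8, 10, 12:
  h  : -9  5  27  105  287  621  1155  1937
  Δ  : 14  22  78  182  334  534  782
  Δ^2: 8  56  104  152  200  248
  Δ^3: 48  48  48  48  48
  Δ^4: 0  0  0  0
  Δ^5: 0  0  0
  Δ^6: 0  0
  Δ^7: 0
The third differences are constant (48) and nonzero, while all higher differences vanish, so the minimal degree is 3.

3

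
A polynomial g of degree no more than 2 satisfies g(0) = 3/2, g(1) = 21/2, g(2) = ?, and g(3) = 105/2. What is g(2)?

On equispaced nodes a degree-2 polynomial has vanishing third forward difference, so
  - g(0) + 3·g(1) - 3·g(2) + g(3) = 0.
Substituting the known values and solving for g(2):
  -3·g(2) = -165/2
  g(2) = 55/2.

55/2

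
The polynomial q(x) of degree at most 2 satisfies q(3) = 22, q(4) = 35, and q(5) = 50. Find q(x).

q(x) = x^2 + 6x - 5

Write q(x) = ax^2 + bx + c. Substituting each data point gives a linear system:
  9a + 3b + c = 22
  16a + 4b + c = 35
  25a + 5b + c = 50
Solving the system yields a = 1, b = 6, c = -5.
So q(x) = x^2 + 6x - 5.
Check: q(4) = 35. ✓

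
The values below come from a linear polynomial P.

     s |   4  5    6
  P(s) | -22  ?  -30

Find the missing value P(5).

-26

The 2 known points determine the degree-1 polynomial uniquely.
Write P(s) = as + b. Substituting each data point gives a linear system:
  4a + b = -22
  6a + b = -30
Solving the system yields a = -4, b = -6.
So P(s) = -4s - 6.
Then P(5) = -26.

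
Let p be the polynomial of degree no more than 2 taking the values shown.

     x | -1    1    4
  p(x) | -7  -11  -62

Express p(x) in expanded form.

Using the Lagrange interpolation formula with nodes -1, 1, 4:
  L_0(x) = (x - 1)(x - 4) / 10
  L_1(x) = (x + 1)(x - 4) / -6
  L_2(x) = (x + 1)(x - 1) / 15
Then p(x) = -7·L_0(x) - 11·L_1(x) - 62·L_2(x).
Expanding and collecting terms gives p(x) = -3x² - 2x - 6.
Check: p(-1) = -7. ✓

p(x) = -3x^2 - 2x - 6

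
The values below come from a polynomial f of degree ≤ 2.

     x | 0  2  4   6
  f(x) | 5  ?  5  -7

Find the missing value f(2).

9

On equispaced nodes a degree-2 polynomial has vanishing third forward difference, so
  - f(0) + 3·f(2) - 3·f(4) + f(6) = 0.
Substituting the known values and solving for f(2):
  3·f(2) = 27
  f(2) = 9.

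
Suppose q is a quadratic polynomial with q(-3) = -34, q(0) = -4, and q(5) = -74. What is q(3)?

-28

Write q(n) = an^2 + bn + c. Substituting each data point gives a linear system:
  9a - 3b + c = -34
  c = -4
  25a + 5b + c = -74
Solving the system yields a = -3, b = 1, c = -4.
So q(n) = -3n^2 + n - 4.
Then q(3) = -28.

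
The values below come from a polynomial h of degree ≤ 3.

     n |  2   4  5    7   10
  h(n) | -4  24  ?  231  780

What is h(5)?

65

The 4 known points determine the degree-3 polynomial uniquely.
Write h(n) = an^3 + bn^2 + cn + d. Substituting each data point gives a linear system:
  8a + 4b + 2c + d = -4
  64a + 16b + 4c + d = 24
  343a + 49b + 7c + d = 231
  1000a + 100b + 10c + d = 780
Solving the system yields a = 1, b = -2, c = -2, d = 0.
So h(n) = n^3 - 2n^2 - 2n.
Then h(5) = 65.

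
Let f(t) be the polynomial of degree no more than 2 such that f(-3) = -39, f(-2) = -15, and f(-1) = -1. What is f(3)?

Forward differences of the values at t = -3, -2, -1:
  f  : -39  -15  -1
  Δ  : 24  14
  Δ^2: -10
The second differences are constant, confirming degree 2.
Interpolating (Newton forward form) and evaluating at t = 3 gives f(3) = -45.

-45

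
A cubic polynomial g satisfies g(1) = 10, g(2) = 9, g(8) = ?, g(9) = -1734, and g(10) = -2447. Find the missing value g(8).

-1173

The 4 known points determine the degree-3 polynomial uniquely.
Write g(x) = ax^3 + bx^2 + cx + d. Substituting each data point gives a linear system:
  a + b + c + d = 10
  8a + 4b + 2c + d = 9
  729a + 81b + 9c + d = -1734
  1000a + 100b + 10c + d = -2447
Solving the system yields a = -3, b = 5, c = 5, d = 3.
So g(x) = -3x^3 + 5x^2 + 5x + 3.
Then g(8) = -1173.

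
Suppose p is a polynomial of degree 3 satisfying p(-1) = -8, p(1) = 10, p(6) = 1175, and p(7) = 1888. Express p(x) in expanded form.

p(x) = 6x^3 - 4x^2 + 3x + 5

Write p(x) = ax^3 + bx^2 + cx + d. Substituting each data point gives a linear system:
  -a + b - c + d = -8
  a + b + c + d = 10
  216a + 36b + 6c + d = 1175
  343a + 49b + 7c + d = 1888
Solving the system yields a = 6, b = -4, c = 3, d = 5.
So p(x) = 6x³ - 4x² + 3x + 5.
Check: p(6) = 1175. ✓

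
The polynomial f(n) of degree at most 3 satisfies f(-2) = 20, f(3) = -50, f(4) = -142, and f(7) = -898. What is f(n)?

f(n) = -3n^3 + 2n^2 + 5n - 2

Using the Lagrange interpolation formula with nodes -2, 3, 4, 7:
  L_0(n) = (n - 3)(n - 4)(n - 7) / -270
  L_1(n) = (n + 2)(n - 4)(n - 7) / 20
  L_2(n) = (n + 2)(n - 3)(n - 7) / -18
  L_3(n) = (n + 2)(n - 3)(n - 4) / 108
Then f(n) = 20·L_0(n) - 50·L_1(n) - 142·L_2(n) - 898·L_3(n).
Expanding and collecting terms gives f(n) = -3n^3 + 2n^2 + 5n - 2.
Check: f(3) = -50. ✓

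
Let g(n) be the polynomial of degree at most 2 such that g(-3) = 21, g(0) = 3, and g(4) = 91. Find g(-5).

Write g(n) = an^2 + bn + c. Substituting each data point gives a linear system:
  9a - 3b + c = 21
  c = 3
  16a + 4b + c = 91
Solving the system yields a = 4, b = 6, c = 3.
So g(n) = 4n^2 + 6n + 3.
Then g(-5) = 73.

73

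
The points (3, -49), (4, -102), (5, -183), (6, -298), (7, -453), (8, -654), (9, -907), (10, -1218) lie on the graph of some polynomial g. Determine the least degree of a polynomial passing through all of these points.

3

Forward differences of the values at x = 3, 4, 5, 6, 7, 8, 9, 10:
  g  : -49  -102  -183  -298  -453  -654  -907  -1218
  Δ  : -53  -81  -115  -155  -201  -253  -311
  Δ^2: -28  -34  -40  -46  -52  -58
  Δ^3: -6  -6  -6  -6  -6
  Δ^4: 0  0  0  0
  Δ^5: 0  0  0
  Δ^6: 0  0
  Δ^7: 0
The third differences are constant (-6) and nonzero, while all higher differences vanish, so the minimal degree is 3.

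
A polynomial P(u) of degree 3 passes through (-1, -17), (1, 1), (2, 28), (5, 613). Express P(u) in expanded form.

P(u) = 6u^3 - 6u^2 + 3u - 2

Write P(u) = au^3 + bu^2 + cu + d. Substituting each data point gives a linear system:
  -a + b - c + d = -17
  a + b + c + d = 1
  8a + 4b + 2c + d = 28
  125a + 25b + 5c + d = 613
Solving the system yields a = 6, b = -6, c = 3, d = -2.
So P(u) = 6u^3 - 6u^2 + 3u - 2.
Check: P(-1) = -17. ✓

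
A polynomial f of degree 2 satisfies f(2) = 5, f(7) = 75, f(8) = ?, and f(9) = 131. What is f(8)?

101

The 3 known points determine the degree-2 polynomial uniquely.
Write f(x) = ax^2 + bx + c. Substituting each data point gives a linear system:
  4a + 2b + c = 5
  49a + 7b + c = 75
  81a + 9b + c = 131
Solving the system yields a = 2, b = -4, c = 5.
So f(x) = 2x^2 - 4x + 5.
Then f(8) = 101.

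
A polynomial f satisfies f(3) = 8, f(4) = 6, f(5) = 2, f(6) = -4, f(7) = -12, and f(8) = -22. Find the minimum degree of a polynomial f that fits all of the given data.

Forward differences of the values at x = 3, 4, 5, 6, 7, 8:
  f  : 8  6  2  -4  -12  -22
  Δ  : -2  -4  -6  -8  -10
  Δ^2: -2  -2  -2  -2
  Δ^3: 0  0  0
  Δ^4: 0  0
  Δ^5: 0
The second differences are constant (-2) and nonzero, while all higher differences vanish, so the minimal degree is 2.

2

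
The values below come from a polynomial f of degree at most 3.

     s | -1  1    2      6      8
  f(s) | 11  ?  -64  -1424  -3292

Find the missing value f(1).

The 4 known points determine the degree-3 polynomial uniquely.
Write f(s) = as^3 + bs^2 + cs + d. Substituting each data point gives a linear system:
  -a + b - c + d = 11
  8a + 4b + 2c + d = -64
  216a + 36b + 6c + d = -1424
  512a + 64b + 8c + d = -3292
Solving the system yields a = -6, b = -3, c = -4, d = 4.
So f(s) = -6s³ - 3s² - 4s + 4.
Then f(1) = -9.

-9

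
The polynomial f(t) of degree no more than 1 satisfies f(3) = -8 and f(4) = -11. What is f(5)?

-14

Using the Lagrange interpolation formula with nodes 3, 4:
  L_0(t) = (t - 4) / -1
  L_1(t) = (t - 3) / 1
Then f(t) = -8·L_0(t) - 11·L_1(t).
Expanding and collecting terms gives f(t) = -3t + 1.
Evaluating at t = 5: f(5) = -14.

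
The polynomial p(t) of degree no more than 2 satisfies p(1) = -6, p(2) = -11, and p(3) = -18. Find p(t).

p(t) = -t^2 - 2t - 3

Write p(t) = at^2 + bt + c. Substituting each data point gives a linear system:
  a + b + c = -6
  4a + 2b + c = -11
  9a + 3b + c = -18
Solving the system yields a = -1, b = -2, c = -3.
So p(t) = -t^2 - 2t - 3.
Check: p(2) = -11. ✓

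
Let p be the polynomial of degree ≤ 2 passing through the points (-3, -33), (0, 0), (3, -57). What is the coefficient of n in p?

-4

Write p(n) = an^2 + bn + c. Substituting each data point gives a linear system:
  9a - 3b + c = -33
  c = 0
  9a + 3b + c = -57
Solving the system yields a = -5, b = -4, c = 0.
So p(n) = -5n^2 - 4n.
The coefficient of n is -4.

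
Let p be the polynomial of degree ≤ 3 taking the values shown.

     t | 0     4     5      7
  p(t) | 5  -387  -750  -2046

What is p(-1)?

Using the Lagrange interpolation formula with nodes 0, 4, 5, 7:
  L_0(t) = (t - 4)(t - 5)(t - 7) / -140
  L_1(t) = t(t - 5)(t - 7) / 12
  L_2(t) = t(t - 4)(t - 7) / -10
  L_3(t) = t(t - 4)(t - 5) / 42
Then p(t) = 5·L_0(t) - 387·L_1(t) - 750·L_2(t) - 2046·L_3(t).
Expanding and collecting terms gives p(t) = -6t^3 + t^2 - 6t + 5.
Evaluating at t = -1: p(-1) = 18.

18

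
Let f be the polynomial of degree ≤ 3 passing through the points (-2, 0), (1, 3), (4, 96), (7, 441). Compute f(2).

Forward differences of the values at n = -2, 1, 4, 7:
  f  : 0  3  96  441
  Δ  : 3  93  345
  Δ^2: 90  252
  Δ^3: 162
The third differences are constant, confirming degree 3.
Interpolating (Newton forward form) and evaluating at n = 2 gives f(2) = 16.

16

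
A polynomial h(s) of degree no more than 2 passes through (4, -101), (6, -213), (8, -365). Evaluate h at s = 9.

-456

Forward differences of the values at s = 4, 6, 8:
  h  : -101  -213  -365
  Δ  : -112  -152
  Δ^2: -40
The second differences are constant, confirming degree 2.
Interpolating (Newton forward form) and evaluating at s = 9 gives h(9) = -456.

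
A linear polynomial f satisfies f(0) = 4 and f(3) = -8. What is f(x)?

f(x) = -4x + 4

Using the Lagrange interpolation formula with nodes 0, 3:
  L_0(x) = (x - 3) / -3
  L_1(x) = x / 3
Then f(x) = 4·L_0(x) - 8·L_1(x).
Expanding and collecting terms gives f(x) = -4x + 4.
Check: f(0) = 4. ✓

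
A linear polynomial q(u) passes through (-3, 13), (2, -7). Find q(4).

-15

Write q(u) = au + b. Substituting each data point gives a linear system:
  -3a + b = 13
  2a + b = -7
Solving the system yields a = -4, b = 1.
So q(u) = -4u + 1.
Then q(4) = -15.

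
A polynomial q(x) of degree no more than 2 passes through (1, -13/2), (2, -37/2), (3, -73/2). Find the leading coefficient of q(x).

Write q(x) = ax^2 + bx + c. Substituting each data point gives a linear system:
  a + b + c = -13/2
  4a + 2b + c = -37/2
  9a + 3b + c = -73/2
Solving the system yields a = -3, b = -3, c = -1/2.
So q(x) = -3x^2 - 3x - 1/2.
The leading coefficient is -3.

-3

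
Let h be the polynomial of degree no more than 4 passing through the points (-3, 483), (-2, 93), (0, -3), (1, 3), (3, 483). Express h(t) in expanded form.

Write h(t) = at^4 + bt^3 + ct^2 + dt + e. Substituting each data point gives a linear system:
  81a - 27b + 9c - 3d + e = 483
  16a - 8b + 4c - 2d + e = 93
  e = -3
  a + b + c + d + e = 3
  81a + 27b + 9c + 3d + e = 483
Solving the system yields a = 6, b = 0, c = 0, d = 0, e = -3.
So h(t) = 6t⁴ - 3.
Check: h(3) = 483. ✓

h(t) = 6t^4 - 3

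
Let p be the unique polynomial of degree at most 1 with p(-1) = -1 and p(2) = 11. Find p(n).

p(n) = 4n + 3

Write p(n) = an + b. Substituting each data point gives a linear system:
  -a + b = -1
  2a + b = 11
Solving the system yields a = 4, b = 3.
So p(n) = 4n + 3.
Check: p(-1) = -1. ✓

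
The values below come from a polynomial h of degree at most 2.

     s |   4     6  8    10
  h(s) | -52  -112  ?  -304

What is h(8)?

On equispaced nodes a degree-2 polynomial has vanishing third forward difference, so
  - h(4) + 3·h(6) - 3·h(8) + h(10) = 0.
Substituting the known values and solving for h(8):
  -3·h(8) = 588
  h(8) = -196.

-196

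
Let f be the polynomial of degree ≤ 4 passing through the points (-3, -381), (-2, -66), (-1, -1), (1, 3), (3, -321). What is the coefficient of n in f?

1

Write f(n) = an^4 + bn^3 + cn^2 + dn + e. Substituting each data point gives a linear system:
  81a - 27b + 9c - 3d + e = -381
  16a - 8b + 4c - 2d + e = -66
  a - b + c - d + e = -1
  a + b + c + d + e = 3
  81a + 27b + 9c + 3d + e = -321
Solving the system yields a = -5, b = 1, c = 6, d = 1, e = 0.
So f(n) = -5n^4 + n^3 + 6n^2 + n.
The coefficient of n is 1.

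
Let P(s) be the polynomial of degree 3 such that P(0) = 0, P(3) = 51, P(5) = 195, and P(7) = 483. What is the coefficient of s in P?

-1

Write P(s) = as^3 + bs^2 + cs + d. Substituting each data point gives a linear system:
  d = 0
  27a + 9b + 3c + d = 51
  125a + 25b + 5c + d = 195
  343a + 49b + 7c + d = 483
Solving the system yields a = 1, b = 3, c = -1, d = 0.
So P(s) = s^3 + 3s^2 - s.
The coefficient of s is -1.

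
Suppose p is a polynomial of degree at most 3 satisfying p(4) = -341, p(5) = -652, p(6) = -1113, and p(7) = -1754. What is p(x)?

p(x) = -5x^3 - 6x + 3

Using the Lagrange interpolation formula with nodes 4, 5, 6, 7:
  L_0(x) = (x - 5)(x - 6)(x - 7) / -6
  L_1(x) = (x - 4)(x - 6)(x - 7) / 2
  L_2(x) = (x - 4)(x - 5)(x - 7) / -2
  L_3(x) = (x - 4)(x - 5)(x - 6) / 6
Then p(x) = -341·L_0(x) - 652·L_1(x) - 1113·L_2(x) - 1754·L_3(x).
Expanding and collecting terms gives p(x) = -5x^3 - 6x + 3.
Check: p(7) = -1754. ✓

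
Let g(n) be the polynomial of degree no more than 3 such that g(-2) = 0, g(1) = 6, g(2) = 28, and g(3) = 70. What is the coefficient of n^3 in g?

Write g(n) = an^3 + bn^2 + cn + d. Substituting each data point gives a linear system:
  -8a + 4b - 2c + d = 0
  a + b + c + d = 6
  8a + 4b + 2c + d = 28
  27a + 9b + 3c + d = 70
Solving the system yields a = 1, b = 4, c = 3, d = -2.
So g(n) = n^3 + 4n^2 + 3n - 2.
The leading coefficient is 1.

1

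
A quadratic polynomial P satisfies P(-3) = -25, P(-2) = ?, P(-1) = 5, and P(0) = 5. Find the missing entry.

-5

On equispaced nodes a degree-2 polynomial has vanishing third forward difference, so
  - P(-3) + 3·P(-2) - 3·P(-1) + P(0) = 0.
Substituting the known values and solving for P(-2):
  3·P(-2) = -15
  P(-2) = -5.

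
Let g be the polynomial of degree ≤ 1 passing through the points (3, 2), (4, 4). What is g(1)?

-2

Using the Lagrange interpolation formula with nodes 3, 4:
  L_0(u) = (u - 4) / -1
  L_1(u) = (u - 3) / 1
Then g(u) = 2·L_0(u) + 4·L_1(u).
Expanding and collecting terms gives g(u) = 2u - 4.
Evaluating at u = 1: g(1) = -2.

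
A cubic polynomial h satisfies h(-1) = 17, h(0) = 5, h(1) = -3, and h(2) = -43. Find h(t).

h(t) = -6t^3 + 2t^2 - 4t + 5

Write h(t) = at^3 + bt^2 + ct + d. Substituting each data point gives a linear system:
  -a + b - c + d = 17
  d = 5
  a + b + c + d = -3
  8a + 4b + 2c + d = -43
Solving the system yields a = -6, b = 2, c = -4, d = 5.
So h(t) = -6t³ + 2t² - 4t + 5.
Check: h(1) = -3. ✓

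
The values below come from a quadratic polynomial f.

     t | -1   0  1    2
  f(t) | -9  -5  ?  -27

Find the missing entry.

-11

On equispaced nodes a degree-2 polynomial has vanishing third forward difference, so
  - f(-1) + 3·f(0) - 3·f(1) + f(2) = 0.
Substituting the known values and solving for f(1):
  -3·f(1) = 33
  f(1) = -11.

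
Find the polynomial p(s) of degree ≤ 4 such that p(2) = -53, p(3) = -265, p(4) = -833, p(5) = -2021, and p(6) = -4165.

p(s) = -3s^4 - 2s^3 + 5s^2 - 4s - 1

Write p(s) = as^4 + bs^3 + cs^2 + ds + e. Substituting each data point gives a linear system:
  16a + 8b + 4c + 2d + e = -53
  81a + 27b + 9c + 3d + e = -265
  256a + 64b + 16c + 4d + e = -833
  625a + 125b + 25c + 5d + e = -2021
  1296a + 216b + 36c + 6d + e = -4165
Solving the system yields a = -3, b = -2, c = 5, d = -4, e = -1.
So p(s) = -3s^4 - 2s^3 + 5s^2 - 4s - 1.
Check: p(5) = -2021. ✓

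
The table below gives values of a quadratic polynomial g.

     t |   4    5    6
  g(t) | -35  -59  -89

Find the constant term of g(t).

1

Write g(t) = at^2 + bt + c. Substituting each data point gives a linear system:
  16a + 4b + c = -35
  25a + 5b + c = -59
  36a + 6b + c = -89
Solving the system yields a = -3, b = 3, c = 1.
So g(t) = -3t² + 3t + 1.
The constant term is 1.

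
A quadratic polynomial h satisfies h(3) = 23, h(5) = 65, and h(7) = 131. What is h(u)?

Using the Lagrange interpolation formula with nodes 3, 5, 7:
  L_0(u) = (u - 5)(u - 7) / 8
  L_1(u) = (u - 3)(u - 7) / -4
  L_2(u) = (u - 3)(u - 5) / 8
Then h(u) = 23·L_0(u) + 65·L_1(u) + 131·L_2(u).
Expanding and collecting terms gives h(u) = 3u^2 - 3u + 5.
Check: h(7) = 131. ✓

h(u) = 3u^2 - 3u + 5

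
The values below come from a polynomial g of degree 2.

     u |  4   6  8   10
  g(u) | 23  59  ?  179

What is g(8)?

The 3 known points determine the degree-2 polynomial uniquely.
Write g(u) = au^2 + bu + c. Substituting each data point gives a linear system:
  16a + 4b + c = 23
  36a + 6b + c = 59
  100a + 10b + c = 179
Solving the system yields a = 2, b = -2, c = -1.
So g(u) = 2u² - 2u - 1.
Then g(8) = 111.

111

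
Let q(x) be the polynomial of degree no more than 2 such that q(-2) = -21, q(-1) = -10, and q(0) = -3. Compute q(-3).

Using the Lagrange interpolation formula with nodes -2, -1, 0:
  L_0(x) = (x + 1)x / 2
  L_1(x) = (x + 2)x / -1
  L_2(x) = (x + 2)(x + 1) / 2
Then q(x) = -21·L_0(x) - 10·L_1(x) - 3·L_2(x).
Expanding and collecting terms gives q(x) = -2x² + 5x - 3.
Evaluating at x = -3: q(-3) = -36.

-36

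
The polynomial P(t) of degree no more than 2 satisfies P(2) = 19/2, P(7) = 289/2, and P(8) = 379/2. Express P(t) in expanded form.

Using the Lagrange interpolation formula with nodes 2, 7, 8:
  L_0(t) = (t - 7)(t - 8) / 30
  L_1(t) = (t - 2)(t - 8) / -5
  L_2(t) = (t - 2)(t - 7) / 6
Then P(t) = 19/2·L_0(t) + 289/2·L_1(t) + 379/2·L_2(t).
Expanding and collecting terms gives P(t) = 3t^2 - 5/2.
Check: P(8) = 379/2. ✓

P(t) = 3t^2 - 5/2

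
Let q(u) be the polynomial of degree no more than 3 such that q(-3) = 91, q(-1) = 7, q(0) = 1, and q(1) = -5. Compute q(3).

Write q(u) = au^3 + bu^2 + cu + d. Substituting each data point gives a linear system:
  -27a + 9b - 3c + d = 91
  -a + b - c + d = 7
  d = 1
  a + b + c + d = -5
Solving the system yields a = -3, b = 0, c = -3, d = 1.
So q(u) = -3u^3 - 3u + 1.
Then q(3) = -89.

-89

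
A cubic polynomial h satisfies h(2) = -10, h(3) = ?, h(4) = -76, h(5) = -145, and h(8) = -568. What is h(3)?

-33

The 4 known points determine the degree-3 polynomial uniquely.
Write h(n) = an^3 + bn^2 + cn + d. Substituting each data point gives a linear system:
  8a + 4b + 2c + d = -10
  64a + 16b + 4c + d = -76
  125a + 25b + 5c + d = -145
  512a + 64b + 8c + d = -568
Solving the system yields a = -1, b = -1, c = 1, d = 0.
So h(n) = -n^3 - n^2 + n.
Then h(3) = -33.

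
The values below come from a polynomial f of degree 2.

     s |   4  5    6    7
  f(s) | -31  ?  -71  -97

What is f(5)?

On equispaced nodes a degree-2 polynomial has vanishing third forward difference, so
  - f(4) + 3·f(5) - 3·f(6) + f(7) = 0.
Substituting the known values and solving for f(5):
  3·f(5) = -147
  f(5) = -49.

-49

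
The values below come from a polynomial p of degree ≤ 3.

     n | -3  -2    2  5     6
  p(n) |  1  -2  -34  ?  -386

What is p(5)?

The 4 known points determine the degree-3 polynomial uniquely.
Write p(n) = an^3 + bn^2 + cn + d. Substituting each data point gives a linear system:
  -27a + 9b - 3c + d = 1
  -8a + 4b - 2c + d = -2
  8a + 4b + 2c + d = -34
  216a + 36b + 6c + d = -386
Solving the system yields a = -1, b = -4, c = -4, d = -2.
So p(n) = -n^3 - 4n^2 - 4n - 2.
Then p(5) = -247.

-247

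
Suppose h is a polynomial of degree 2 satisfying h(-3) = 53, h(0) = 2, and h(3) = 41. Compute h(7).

Write h(x) = ax^2 + bx + c. Substituting each data point gives a linear system:
  9a - 3b + c = 53
  c = 2
  9a + 3b + c = 41
Solving the system yields a = 5, b = -2, c = 2.
So h(x) = 5x^2 - 2x + 2.
Then h(7) = 233.

233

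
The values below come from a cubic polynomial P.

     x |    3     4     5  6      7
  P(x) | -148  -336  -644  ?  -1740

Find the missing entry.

The 4 known points determine the degree-3 polynomial uniquely.
Write P(x) = ax^3 + bx^2 + cx + d. Substituting each data point gives a linear system:
  27a + 9b + 3c + d = -148
  64a + 16b + 4c + d = -336
  125a + 25b + 5c + d = -644
  343a + 49b + 7c + d = -1740
Solving the system yields a = -5, b = 0, c = -3, d = -4.
So P(x) = -5x^3 - 3x - 4.
Then P(6) = -1102.

-1102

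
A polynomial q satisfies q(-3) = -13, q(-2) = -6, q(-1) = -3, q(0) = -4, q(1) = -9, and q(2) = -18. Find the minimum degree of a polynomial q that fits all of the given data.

2

Forward differences of the values at t = -3, -2, -1, 0, 1, 2:
  q  : -13  -6  -3  -4  -9  -18
  Δ  : 7  3  -1  -5  -9
  Δ^2: -4  -4  -4  -4
  Δ^3: 0  0  0
  Δ^4: 0  0
  Δ^5: 0
The second differences are constant (-4) and nonzero, while all higher differences vanish, so the minimal degree is 2.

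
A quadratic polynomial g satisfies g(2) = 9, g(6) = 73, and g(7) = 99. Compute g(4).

33

Using the Lagrange interpolation formula with nodes 2, 6, 7:
  L_0(u) = (u - 6)(u - 7) / 20
  L_1(u) = (u - 2)(u - 7) / -4
  L_2(u) = (u - 2)(u - 6) / 5
Then g(u) = 9·L_0(u) + 73·L_1(u) + 99·L_2(u).
Expanding and collecting terms gives g(u) = 2u^2 + 1.
Evaluating at u = 4: g(4) = 33.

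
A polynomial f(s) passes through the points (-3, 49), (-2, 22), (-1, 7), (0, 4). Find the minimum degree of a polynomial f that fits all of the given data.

Forward differences of the values at s = -3, -2, -1, 0:
  f  : 49  22  7  4
  Δ  : -27  -15  -3
  Δ^2: 12  12
  Δ^3: 0
The second differences are constant (12) and nonzero, while all higher differences vanish, so the minimal degree is 2.

2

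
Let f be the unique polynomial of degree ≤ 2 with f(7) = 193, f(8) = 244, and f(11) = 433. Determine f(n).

f(n) = 3n^2 + 6n + 4

Write f(n) = an^2 + bn + c. Substituting each data point gives a linear system:
  49a + 7b + c = 193
  64a + 8b + c = 244
  121a + 11b + c = 433
Solving the system yields a = 3, b = 6, c = 4.
So f(n) = 3n² + 6n + 4.
Check: f(11) = 433. ✓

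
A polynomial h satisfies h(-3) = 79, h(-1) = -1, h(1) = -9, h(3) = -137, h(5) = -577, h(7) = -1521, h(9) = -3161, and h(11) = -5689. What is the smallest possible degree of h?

Forward differences of the values at n = -3, -1, 1, 3, 5, 7, 9, 11:
  h  : 79  -1  -9  -137  -577  -1521  -3161  -5689
  Δ  : -80  -8  -128  -440  -944  -1640  -2528
  Δ^2: 72  -120  -312  -504  -696  -888
  Δ^3: -192  -192  -192  -192  -192
  Δ^4: 0  0  0  0
  Δ^5: 0  0  0
  Δ^6: 0  0
  Δ^7: 0
The third differences are constant (-192) and nonzero, while all higher differences vanish, so the minimal degree is 3.

3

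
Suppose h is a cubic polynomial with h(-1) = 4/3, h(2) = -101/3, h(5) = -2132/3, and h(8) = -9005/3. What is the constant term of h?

1

Write h(u) = au^3 + bu^2 + cu + d. Substituting each data point gives a linear system:
  -a + b - c + d = 4/3
  8a + 4b + 2c + d = -101/3
  125a + 25b + 5c + d = -2132/3
  512a + 64b + 8c + d = -9005/3
Solving the system yields a = -6, b = 1/3, c = 6, d = 1.
So h(u) = -6u³ + (1/3)u² + 6u + 1.
The constant term is 1.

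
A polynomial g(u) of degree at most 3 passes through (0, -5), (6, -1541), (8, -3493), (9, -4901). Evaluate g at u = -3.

Using the Lagrange interpolation formula with nodes 0, 6, 8, 9:
  L_0(u) = (u - 6)(u - 8)(u - 9) / -432
  L_1(u) = u(u - 8)(u - 9) / 36
  L_2(u) = u(u - 6)(u - 9) / -16
  L_3(u) = u(u - 6)(u - 8) / 27
Then g(u) = -5·L_0(u) - 1541·L_1(u) - 3493·L_2(u) - 4901·L_3(u).
Expanding and collecting terms gives g(u) = -6u^3 - 6u^2 - 4u - 5.
Evaluating at u = -3: g(-3) = 115.

115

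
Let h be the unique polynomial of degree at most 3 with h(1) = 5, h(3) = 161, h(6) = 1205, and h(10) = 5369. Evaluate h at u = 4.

371

Write h(u) = au^3 + bu^2 + cu + d. Substituting each data point gives a linear system:
  a + b + c + d = 5
  27a + 9b + 3c + d = 161
  216a + 36b + 6c + d = 1205
  1000a + 100b + 10c + d = 5369
Solving the system yields a = 5, b = 4, c = -3, d = -1.
So h(u) = 5u^3 + 4u^2 - 3u - 1.
Then h(4) = 371.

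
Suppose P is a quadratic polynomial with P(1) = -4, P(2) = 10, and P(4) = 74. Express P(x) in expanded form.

Using the Lagrange interpolation formula with nodes 1, 2, 4:
  L_0(x) = (x - 2)(x - 4) / 3
  L_1(x) = (x - 1)(x - 4) / -2
  L_2(x) = (x - 1)(x - 2) / 6
Then P(x) = -4·L_0(x) + 10·L_1(x) + 74·L_2(x).
Expanding and collecting terms gives P(x) = 6x^2 - 4x - 6.
Check: P(1) = -4. ✓

P(x) = 6x^2 - 4x - 6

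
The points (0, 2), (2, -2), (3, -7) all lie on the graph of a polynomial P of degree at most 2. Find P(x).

P(x) = -x^2 + 2

Using the Lagrange interpolation formula with nodes 0, 2, 3:
  L_0(x) = (x - 2)(x - 3) / 6
  L_1(x) = x(x - 3) / -2
  L_2(x) = x(x - 2) / 3
Then P(x) = 2·L_0(x) - 2·L_1(x) - 7·L_2(x).
Expanding and collecting terms gives P(x) = -x² + 2.
Check: P(3) = -7. ✓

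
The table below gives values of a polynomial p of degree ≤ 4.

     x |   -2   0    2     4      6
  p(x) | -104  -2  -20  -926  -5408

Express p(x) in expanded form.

Write p(x) = ax^4 + bx^3 + cx^2 + dx + e. Substituting each data point gives a linear system:
  16a - 8b + 4c - 2d + e = -104
  e = -2
  16a + 8b + 4c + 2d + e = -20
  256a + 64b + 16c + 4d + e = -926
  1296a + 216b + 36c + 6d + e = -5408
Solving the system yields a = -5, b = 4, c = 5, d = 5, e = -2.
So p(x) = -5x^4 + 4x^3 + 5x^2 + 5x - 2.
Check: p(2) = -20. ✓

p(x) = -5x^4 + 4x^3 + 5x^2 + 5x - 2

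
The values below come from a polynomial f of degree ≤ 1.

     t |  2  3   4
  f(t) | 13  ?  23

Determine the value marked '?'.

On equispaced nodes a degree-1 polynomial has vanishing second forward difference, so
  f(2) - 2·f(3) + f(4) = 0.
Substituting the known values and solving for f(3):
  -2·f(3) = -36
  f(3) = 18.

18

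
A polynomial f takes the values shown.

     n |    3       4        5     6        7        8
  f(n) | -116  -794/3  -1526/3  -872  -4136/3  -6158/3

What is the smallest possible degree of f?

Forward differences of the values at n = 3, 4, 5, 6, 7, 8:
  f  : -116  -794/3  -1526/3  -872  -4136/3  -6158/3
  Δ  : -446/3  -244  -1090/3  -1520/3  -674
  Δ^2: -286/3  -358/3  -430/3  -502/3
  Δ^3: -24  -24  -24
  Δ^4: 0  0
  Δ^5: 0
The third differences are constant (-24) and nonzero, while all higher differences vanish, so the minimal degree is 3.

3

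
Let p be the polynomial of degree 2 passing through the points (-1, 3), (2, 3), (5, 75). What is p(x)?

Write p(x) = ax^2 + bx + c. Substituting each data point gives a linear system:
  a - b + c = 3
  4a + 2b + c = 3
  25a + 5b + c = 75
Solving the system yields a = 4, b = -4, c = -5.
So p(x) = 4x^2 - 4x - 5.
Check: p(5) = 75. ✓

p(x) = 4x^2 - 4x - 5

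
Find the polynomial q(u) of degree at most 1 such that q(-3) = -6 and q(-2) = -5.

Using the Lagrange interpolation formula with nodes -3, -2:
  L_0(u) = (u + 2) / -1
  L_1(u) = (u + 3) / 1
Then q(u) = -6·L_0(u) - 5·L_1(u).
Expanding and collecting terms gives q(u) = u - 3.
Check: q(-2) = -5. ✓

q(u) = u - 3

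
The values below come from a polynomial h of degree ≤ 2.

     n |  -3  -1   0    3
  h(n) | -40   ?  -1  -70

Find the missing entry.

The 3 known points determine the degree-2 polynomial uniquely.
Write h(n) = an^2 + bn + c. Substituting each data point gives a linear system:
  9a - 3b + c = -40
  c = -1
  9a + 3b + c = -70
Solving the system yields a = -6, b = -5, c = -1.
So h(n) = -6n² - 5n - 1.
Then h(-1) = -2.

-2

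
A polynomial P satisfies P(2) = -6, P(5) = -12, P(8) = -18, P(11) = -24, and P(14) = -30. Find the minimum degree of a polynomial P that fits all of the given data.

Forward differences of the values at t = 2, 5, 8, 11, 14:
  P  : -6  -12  -18  -24  -30
  Δ  : -6  -6  -6  -6
  Δ^2: 0  0  0
  Δ^3: 0  0
  Δ^4: 0
The first differences are constant (-6) and nonzero, while all higher differences vanish, so the minimal degree is 1.

1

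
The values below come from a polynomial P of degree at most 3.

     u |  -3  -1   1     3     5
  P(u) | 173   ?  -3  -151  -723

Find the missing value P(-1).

The 4 known points determine the degree-3 polynomial uniquely.
Write P(u) = au^3 + bu^2 + cu + d. Substituting each data point gives a linear system:
  -27a + 9b - 3c + d = 173
  a + b + c + d = -3
  27a + 9b + 3c + d = -151
  125a + 25b + 5c + d = -723
Solving the system yields a = -6, b = 1, c = 0, d = 2.
So P(u) = -6u^3 + u^2 + 2.
Then P(-1) = 9.

9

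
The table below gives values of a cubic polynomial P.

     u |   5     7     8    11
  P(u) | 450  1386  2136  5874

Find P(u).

Using the Lagrange interpolation formula with nodes 5, 7, 8, 11:
  L_0(u) = (u - 7)(u - 8)(u - 11) / -36
  L_1(u) = (u - 5)(u - 8)(u - 11) / 8
  L_2(u) = (u - 5)(u - 7)(u - 11) / -9
  L_3(u) = (u - 5)(u - 7)(u - 8) / 72
Then P(u) = 450·L_0(u) + 1386·L_1(u) + 2136·L_2(u) + 5874·L_3(u).
Expanding and collecting terms gives P(u) = 5u^3 - 6u^2 - 5u.
Check: P(11) = 5874. ✓

P(u) = 5u^3 - 6u^2 - 5u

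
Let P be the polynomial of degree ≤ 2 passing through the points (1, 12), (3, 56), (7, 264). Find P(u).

Write P(u) = au^2 + bu + c. Substituting each data point gives a linear system:
  a + b + c = 12
  9a + 3b + c = 56
  49a + 7b + c = 264
Solving the system yields a = 5, b = 2, c = 5.
So P(u) = 5u^2 + 2u + 5.
Check: P(7) = 264. ✓

P(u) = 5u^2 + 2u + 5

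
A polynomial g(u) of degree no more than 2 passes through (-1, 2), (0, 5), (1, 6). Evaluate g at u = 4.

Write g(u) = au^2 + bu + c. Substituting each data point gives a linear system:
  a - b + c = 2
  c = 5
  a + b + c = 6
Solving the system yields a = -1, b = 2, c = 5.
So g(u) = -u^2 + 2u + 5.
Then g(4) = -3.

-3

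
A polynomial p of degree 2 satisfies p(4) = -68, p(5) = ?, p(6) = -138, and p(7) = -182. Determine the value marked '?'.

-100

On equispaced nodes a degree-2 polynomial has vanishing third forward difference, so
  - p(4) + 3·p(5) - 3·p(6) + p(7) = 0.
Substituting the known values and solving for p(5):
  3·p(5) = -300
  p(5) = -100.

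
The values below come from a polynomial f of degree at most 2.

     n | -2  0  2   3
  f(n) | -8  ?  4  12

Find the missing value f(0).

The 3 known points determine the degree-2 polynomial uniquely.
Write f(n) = an^2 + bn + c. Substituting each data point gives a linear system:
  4a - 2b + c = -8
  4a + 2b + c = 4
  9a + 3b + c = 12
Solving the system yields a = 1, b = 3, c = -6.
So f(n) = n² + 3n - 6.
Then f(0) = -6.

-6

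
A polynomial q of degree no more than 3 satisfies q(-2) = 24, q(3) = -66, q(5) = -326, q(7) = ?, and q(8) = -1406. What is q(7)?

The 4 known points determine the degree-3 polynomial uniquely.
Write q(u) = au^3 + bu^2 + cu + d. Substituting each data point gives a linear system:
  -8a + 4b - 2c + d = 24
  27a + 9b + 3c + d = -66
  125a + 25b + 5c + d = -326
  512a + 64b + 8c + d = -1406
Solving the system yields a = -3, b = 2, c = 1, d = -6.
So q(u) = -3u^3 + 2u^2 + u - 6.
Then q(7) = -930.

-930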